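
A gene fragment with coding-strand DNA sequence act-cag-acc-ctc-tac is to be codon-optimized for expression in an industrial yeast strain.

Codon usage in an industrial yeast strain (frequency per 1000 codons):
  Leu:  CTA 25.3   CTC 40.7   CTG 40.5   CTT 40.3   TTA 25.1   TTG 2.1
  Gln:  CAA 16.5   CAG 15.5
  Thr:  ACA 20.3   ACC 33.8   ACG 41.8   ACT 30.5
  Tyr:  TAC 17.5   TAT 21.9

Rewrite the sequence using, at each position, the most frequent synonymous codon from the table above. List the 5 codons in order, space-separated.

Codon 1 (Thr): best is ACG at 41.8.
Codon 2 (Gln): best is CAA at 16.5.
Codon 3 (Thr): best is ACG at 41.8.
Codon 4 (Leu): best is CTC at 40.7.
Codon 5 (Tyr): best is TAT at 21.9.

ACG CAA ACG CTC TAT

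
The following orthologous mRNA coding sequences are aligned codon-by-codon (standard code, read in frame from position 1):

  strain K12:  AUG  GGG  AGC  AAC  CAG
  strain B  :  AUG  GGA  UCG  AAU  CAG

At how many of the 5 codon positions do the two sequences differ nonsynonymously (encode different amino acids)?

Codon 1: AUG Met / AUG Met — identical.
Codon 2: GGG Gly / GGA Gly — synonymous.
Codon 3: AGC Ser / UCG Ser — synonymous.
Codon 4: AAC Asn / AAU Asn — synonymous.
Codon 5: CAG Gln / CAG Gln — identical.
Nonsynonymous differences: 0.

0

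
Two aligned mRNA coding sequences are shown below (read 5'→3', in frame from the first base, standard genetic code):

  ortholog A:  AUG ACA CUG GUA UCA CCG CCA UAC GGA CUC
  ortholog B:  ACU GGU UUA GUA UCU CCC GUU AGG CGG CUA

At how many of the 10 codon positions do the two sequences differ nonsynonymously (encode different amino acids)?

5

Codon 1: AUG Met / ACU Thr — nonsynonymous.
Codon 2: ACA Thr / GGU Gly — nonsynonymous.
Codon 3: CUG Leu / UUA Leu — synonymous.
Codon 4: GUA Val / GUA Val — identical.
Codon 5: UCA Ser / UCU Ser — synonymous.
Codon 6: CCG Pro / CCC Pro — synonymous.
Codon 7: CCA Pro / GUU Val — nonsynonymous.
Codon 8: UAC Tyr / AGG Arg — nonsynonymous.
Codon 9: GGA Gly / CGG Arg — nonsynonymous.
Codon 10: CUC Leu / CUA Leu — synonymous.
Nonsynonymous differences: 5.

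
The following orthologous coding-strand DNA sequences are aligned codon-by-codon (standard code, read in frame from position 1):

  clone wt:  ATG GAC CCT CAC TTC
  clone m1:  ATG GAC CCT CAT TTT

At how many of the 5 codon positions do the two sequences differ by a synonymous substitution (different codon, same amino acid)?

Codon 1: ATG Met / ATG Met — identical.
Codon 2: GAC Asp / GAC Asp — identical.
Codon 3: CCT Pro / CCT Pro — identical.
Codon 4: CAC His / CAT His — synonymous.
Codon 5: TTC Phe / TTT Phe — synonymous.
Synonymous differences: 2.

2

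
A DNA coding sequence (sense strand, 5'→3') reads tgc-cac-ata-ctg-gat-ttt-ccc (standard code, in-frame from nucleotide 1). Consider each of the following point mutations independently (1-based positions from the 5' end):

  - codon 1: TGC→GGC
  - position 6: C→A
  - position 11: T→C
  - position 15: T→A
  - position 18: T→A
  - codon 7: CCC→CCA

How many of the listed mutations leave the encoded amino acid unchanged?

Codon 1: TGC (Cys) → GGC (Gly) — missense.
Codon 2: CAC (His) → CAA (Gln) — missense.
Codon 4: CTG (Leu) → CCG (Pro) — missense.
Codon 5: GAT (Asp) → GAA (Glu) — missense.
Codon 6: TTT (Phe) → TTA (Leu) — missense.
Codon 7: CCC (Pro) → CCA (Pro) — synonymous.
Synonymous: 1 of 6.

1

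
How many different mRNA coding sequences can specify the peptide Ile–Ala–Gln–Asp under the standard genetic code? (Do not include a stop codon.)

Ile: 3 codons.
Ala: 4 codons.
Gln: 2 codons.
Asp: 2 codons.
3 × 4 × 2 × 2 = 48.

48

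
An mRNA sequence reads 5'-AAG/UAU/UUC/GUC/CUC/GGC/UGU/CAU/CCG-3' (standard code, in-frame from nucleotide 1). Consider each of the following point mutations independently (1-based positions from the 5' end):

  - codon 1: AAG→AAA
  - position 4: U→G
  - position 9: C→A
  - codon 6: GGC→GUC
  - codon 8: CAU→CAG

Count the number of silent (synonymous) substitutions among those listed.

Codon 1: AAG (Lys) → AAA (Lys) — synonymous.
Codon 2: UAU (Tyr) → GAU (Asp) — missense.
Codon 3: UUC (Phe) → UUA (Leu) — missense.
Codon 6: GGC (Gly) → GUC (Val) — missense.
Codon 8: CAU (His) → CAG (Gln) — missense.
Synonymous: 1 of 5.

1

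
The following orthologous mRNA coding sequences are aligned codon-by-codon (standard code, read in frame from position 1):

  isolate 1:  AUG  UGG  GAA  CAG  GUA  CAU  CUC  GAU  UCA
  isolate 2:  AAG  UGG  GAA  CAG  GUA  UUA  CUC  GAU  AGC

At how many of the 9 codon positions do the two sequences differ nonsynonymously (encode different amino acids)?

Codon 1: AUG Met / AAG Lys — nonsynonymous.
Codon 2: UGG Trp / UGG Trp — identical.
Codon 3: GAA Glu / GAA Glu — identical.
Codon 4: CAG Gln / CAG Gln — identical.
Codon 5: GUA Val / GUA Val — identical.
Codon 6: CAU His / UUA Leu — nonsynonymous.
Codon 7: CUC Leu / CUC Leu — identical.
Codon 8: GAU Asp / GAU Asp — identical.
Codon 9: UCA Ser / AGC Ser — synonymous.
Nonsynonymous differences: 2.

2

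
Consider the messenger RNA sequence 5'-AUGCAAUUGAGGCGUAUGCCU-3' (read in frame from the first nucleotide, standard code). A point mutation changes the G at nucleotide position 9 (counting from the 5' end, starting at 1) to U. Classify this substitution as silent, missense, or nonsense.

Position 9 falls in codon 3: UUG → Leu.
After the substitution the codon is UUU → Phe.
Leu ≠ Phe, so this is a missense mutation.

missense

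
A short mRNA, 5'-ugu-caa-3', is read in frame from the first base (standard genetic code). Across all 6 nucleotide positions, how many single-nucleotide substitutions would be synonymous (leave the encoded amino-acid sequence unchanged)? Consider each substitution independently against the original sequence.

Codon 1 (UGU, Cys): 1 synonymous substitution.
Codon 2 (CAA, Gln): 1 synonymous substitution.
Total: 1 + 1 = 2.

2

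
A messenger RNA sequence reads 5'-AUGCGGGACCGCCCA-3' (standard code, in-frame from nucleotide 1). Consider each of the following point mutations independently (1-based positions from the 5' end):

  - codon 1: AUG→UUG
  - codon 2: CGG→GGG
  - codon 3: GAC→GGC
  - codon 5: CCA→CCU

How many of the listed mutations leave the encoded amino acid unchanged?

1

Codon 1: AUG (Met) → UUG (Leu) — missense.
Codon 2: CGG (Arg) → GGG (Gly) — missense.
Codon 3: GAC (Asp) → GGC (Gly) — missense.
Codon 5: CCA (Pro) → CCU (Pro) — synonymous.
Synonymous: 1 of 4.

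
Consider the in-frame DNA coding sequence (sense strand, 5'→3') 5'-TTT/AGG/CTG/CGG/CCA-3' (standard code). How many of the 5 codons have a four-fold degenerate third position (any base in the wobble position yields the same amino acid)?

Codon 1 TTT (Phe): third position 2-fold.
Codon 2 AGG (Arg): third position 2-fold.
Codon 3 CTG (Leu): third position 4-fold.
Codon 4 CGG (Arg): third position 4-fold.
Codon 5 CCA (Pro): third position 4-fold.
Four-fold degenerate third positions: 3.

3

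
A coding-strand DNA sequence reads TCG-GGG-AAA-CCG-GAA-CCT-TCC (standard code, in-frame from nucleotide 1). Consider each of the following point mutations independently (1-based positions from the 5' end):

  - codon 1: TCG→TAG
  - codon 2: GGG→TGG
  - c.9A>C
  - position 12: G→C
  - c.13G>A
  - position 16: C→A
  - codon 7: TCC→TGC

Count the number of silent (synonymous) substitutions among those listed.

Codon 1: TCG (Ser) → TAG (Stop) — nonsense.
Codon 2: GGG (Gly) → TGG (Trp) — missense.
Codon 3: AAA (Lys) → AAC (Asn) — missense.
Codon 4: CCG (Pro) → CCC (Pro) — synonymous.
Codon 5: GAA (Glu) → AAA (Lys) — missense.
Codon 6: CCT (Pro) → ACT (Thr) — missense.
Codon 7: TCC (Ser) → TGC (Cys) — missense.
Synonymous: 1 of 7.

1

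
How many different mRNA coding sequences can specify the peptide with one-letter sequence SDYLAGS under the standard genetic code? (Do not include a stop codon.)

Ser: 6 codons.
Asp: 2 codons.
Tyr: 2 codons.
Leu: 6 codons.
Ala: 4 codons.
Gly: 4 codons.
Ser: 6 codons.
6 × 2 × 2 × 6 × 4 × 4 × 6 = 13824.

13824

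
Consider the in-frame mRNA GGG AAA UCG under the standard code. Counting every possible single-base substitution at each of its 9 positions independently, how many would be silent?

Codon 1 (GGG, Gly): 3 synonymous substitutions.
Codon 2 (AAA, Lys): 1 synonymous substitution.
Codon 3 (UCG, Ser): 3 synonymous substitutions.
Total: 3 + 1 + 3 = 7.

7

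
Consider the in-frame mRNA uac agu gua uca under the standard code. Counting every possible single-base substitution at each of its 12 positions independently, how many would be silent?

Codon 1 (UAC, Tyr): 1 synonymous substitution.
Codon 2 (AGU, Ser): 1 synonymous substitution.
Codon 3 (GUA, Val): 3 synonymous substitutions.
Codon 4 (UCA, Ser): 3 synonymous substitutions.
Total: 1 + 1 + 3 + 3 = 8.

8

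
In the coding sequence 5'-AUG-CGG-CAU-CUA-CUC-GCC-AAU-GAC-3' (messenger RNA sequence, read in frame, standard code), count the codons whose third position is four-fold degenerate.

Codon 1 AUG (Met): third position 1-fold.
Codon 2 CGG (Arg): third position 4-fold.
Codon 3 CAU (His): third position 2-fold.
Codon 4 CUA (Leu): third position 4-fold.
Codon 5 CUC (Leu): third position 4-fold.
Codon 6 GCC (Ala): third position 4-fold.
Codon 7 AAU (Asn): third position 2-fold.
Codon 8 GAC (Asp): third position 2-fold.
Four-fold degenerate third positions: 4.

4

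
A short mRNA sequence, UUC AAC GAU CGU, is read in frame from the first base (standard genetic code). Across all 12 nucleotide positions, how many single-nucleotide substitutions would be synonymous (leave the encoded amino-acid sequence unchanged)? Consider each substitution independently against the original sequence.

Codon 1 (UUC, Phe): 1 synonymous substitution.
Codon 2 (AAC, Asn): 1 synonymous substitution.
Codon 3 (GAU, Asp): 1 synonymous substitution.
Codon 4 (CGU, Arg): 3 synonymous substitutions.
Total: 1 + 1 + 1 + 3 = 6.

6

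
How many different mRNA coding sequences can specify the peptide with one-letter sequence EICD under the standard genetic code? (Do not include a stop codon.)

Glu: 2 codons.
Ile: 3 codons.
Cys: 2 codons.
Asp: 2 codons.
2 × 3 × 2 × 2 = 24.

24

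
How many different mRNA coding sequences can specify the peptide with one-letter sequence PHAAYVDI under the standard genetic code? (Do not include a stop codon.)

6144

Pro: 4 codons.
His: 2 codons.
Ala: 4 codons.
Ala: 4 codons.
Tyr: 2 codons.
Val: 4 codons.
Asp: 2 codons.
Ile: 3 codons.
4 × 2 × 4 × 4 × 2 × 4 × 2 × 3 = 6144.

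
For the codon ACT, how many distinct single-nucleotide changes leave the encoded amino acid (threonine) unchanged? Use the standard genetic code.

Position 1: none → 0 synonymous.
Position 2: none → 0 synonymous.
Position 3: ACC, ACA, ACG → 3 synonymous.
Total: 0 + 0 + 3 = 3.

3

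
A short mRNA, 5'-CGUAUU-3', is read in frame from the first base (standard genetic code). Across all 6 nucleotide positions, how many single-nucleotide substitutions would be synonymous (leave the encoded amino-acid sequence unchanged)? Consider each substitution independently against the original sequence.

5

Codon 1 (CGU, Arg): 3 synonymous substitutions.
Codon 2 (AUU, Ile): 2 synonymous substitutions.
Total: 3 + 2 = 5.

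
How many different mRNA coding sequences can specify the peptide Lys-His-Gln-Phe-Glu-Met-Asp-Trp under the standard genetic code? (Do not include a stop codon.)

64

Lys: 2 codons.
His: 2 codons.
Gln: 2 codons.
Phe: 2 codons.
Glu: 2 codons.
Met: 1 codon.
Asp: 2 codons.
Trp: 1 codon.
2 × 2 × 2 × 2 × 2 × 1 × 2 × 1 = 64.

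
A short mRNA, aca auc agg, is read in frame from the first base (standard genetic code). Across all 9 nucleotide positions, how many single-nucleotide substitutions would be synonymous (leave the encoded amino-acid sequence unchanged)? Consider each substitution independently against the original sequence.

Codon 1 (ACA, Thr): 3 synonymous substitutions.
Codon 2 (AUC, Ile): 2 synonymous substitutions.
Codon 3 (AGG, Arg): 2 synonymous substitutions.
Total: 3 + 2 + 2 = 7.

7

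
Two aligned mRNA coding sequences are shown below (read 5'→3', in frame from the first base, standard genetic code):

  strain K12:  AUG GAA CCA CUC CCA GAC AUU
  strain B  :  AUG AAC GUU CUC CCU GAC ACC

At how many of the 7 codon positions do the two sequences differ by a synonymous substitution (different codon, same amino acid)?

1

Codon 1: AUG Met / AUG Met — identical.
Codon 2: GAA Glu / AAC Asn — nonsynonymous.
Codon 3: CCA Pro / GUU Val — nonsynonymous.
Codon 4: CUC Leu / CUC Leu — identical.
Codon 5: CCA Pro / CCU Pro — synonymous.
Codon 6: GAC Asp / GAC Asp — identical.
Codon 7: AUU Ile / ACC Thr — nonsynonymous.
Synonymous differences: 1.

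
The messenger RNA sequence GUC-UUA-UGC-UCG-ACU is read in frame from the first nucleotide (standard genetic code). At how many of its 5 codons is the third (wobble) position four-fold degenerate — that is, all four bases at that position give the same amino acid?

3

Codon 1 GUC (Val): third position 4-fold.
Codon 2 UUA (Leu): third position 2-fold.
Codon 3 UGC (Cys): third position 2-fold.
Codon 4 UCG (Ser): third position 4-fold.
Codon 5 ACU (Thr): third position 4-fold.
Four-fold degenerate third positions: 3.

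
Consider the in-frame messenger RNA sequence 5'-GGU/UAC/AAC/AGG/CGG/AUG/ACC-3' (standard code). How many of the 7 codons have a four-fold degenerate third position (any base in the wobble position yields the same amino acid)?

Codon 1 GGU (Gly): third position 4-fold.
Codon 2 UAC (Tyr): third position 2-fold.
Codon 3 AAC (Asn): third position 2-fold.
Codon 4 AGG (Arg): third position 2-fold.
Codon 5 CGG (Arg): third position 4-fold.
Codon 6 AUG (Met): third position 1-fold.
Codon 7 ACC (Thr): third position 4-fold.
Four-fold degenerate third positions: 3.

3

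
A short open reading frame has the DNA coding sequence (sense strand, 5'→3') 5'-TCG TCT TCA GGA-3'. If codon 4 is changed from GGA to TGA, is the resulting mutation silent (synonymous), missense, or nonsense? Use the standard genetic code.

nonsense

Position 10 falls in codon 4: GGA → Gly.
After the substitution the codon is TGA → Stop.
The new codon is a stop codon, so this is a nonsense mutation.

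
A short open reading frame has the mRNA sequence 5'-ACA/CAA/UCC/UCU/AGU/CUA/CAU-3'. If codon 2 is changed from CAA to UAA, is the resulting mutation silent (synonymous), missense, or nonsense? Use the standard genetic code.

nonsense

Position 4 falls in codon 2: CAA → Gln.
After the substitution the codon is UAA → Stop.
The new codon is a stop codon, so this is a nonsense mutation.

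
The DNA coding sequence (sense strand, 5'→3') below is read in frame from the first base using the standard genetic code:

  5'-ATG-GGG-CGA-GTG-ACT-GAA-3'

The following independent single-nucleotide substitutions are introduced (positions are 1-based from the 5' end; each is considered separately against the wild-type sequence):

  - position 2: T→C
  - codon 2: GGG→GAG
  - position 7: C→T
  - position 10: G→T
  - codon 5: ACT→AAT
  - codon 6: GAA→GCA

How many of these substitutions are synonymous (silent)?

0

Codon 1: ATG (Met) → ACG (Thr) — missense.
Codon 2: GGG (Gly) → GAG (Glu) — missense.
Codon 3: CGA (Arg) → TGA (Stop) — nonsense.
Codon 4: GTG (Val) → TTG (Leu) — missense.
Codon 5: ACT (Thr) → AAT (Asn) — missense.
Codon 6: GAA (Glu) → GCA (Ala) — missense.
Synonymous: 0 of 6.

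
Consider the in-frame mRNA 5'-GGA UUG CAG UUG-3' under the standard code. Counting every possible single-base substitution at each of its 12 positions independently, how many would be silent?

8

Codon 1 (GGA, Gly): 3 synonymous substitutions.
Codon 2 (UUG, Leu): 2 synonymous substitutions.
Codon 3 (CAG, Gln): 1 synonymous substitution.
Codon 4 (UUG, Leu): 2 synonymous substitutions.
Total: 3 + 2 + 1 + 2 = 8.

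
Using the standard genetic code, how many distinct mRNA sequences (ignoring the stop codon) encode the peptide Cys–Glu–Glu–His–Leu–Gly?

384

Cys: 2 codons.
Glu: 2 codons.
Glu: 2 codons.
His: 2 codons.
Leu: 6 codons.
Gly: 4 codons.
2 × 2 × 2 × 2 × 6 × 4 = 384.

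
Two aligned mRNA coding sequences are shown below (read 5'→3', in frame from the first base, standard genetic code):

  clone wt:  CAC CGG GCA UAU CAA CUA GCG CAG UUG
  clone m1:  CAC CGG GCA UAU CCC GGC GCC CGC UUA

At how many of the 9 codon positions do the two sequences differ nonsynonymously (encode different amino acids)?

Codon 1: CAC His / CAC His — identical.
Codon 2: CGG Arg / CGG Arg — identical.
Codon 3: GCA Ala / GCA Ala — identical.
Codon 4: UAU Tyr / UAU Tyr — identical.
Codon 5: CAA Gln / CCC Pro — nonsynonymous.
Codon 6: CUA Leu / GGC Gly — nonsynonymous.
Codon 7: GCG Ala / GCC Ala — synonymous.
Codon 8: CAG Gln / CGC Arg — nonsynonymous.
Codon 9: UUG Leu / UUA Leu — synonymous.
Nonsynonymous differences: 3.

3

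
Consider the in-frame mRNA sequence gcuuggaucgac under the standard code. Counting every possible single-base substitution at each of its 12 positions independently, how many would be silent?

6

Codon 1 (GCU, Ala): 3 synonymous substitutions.
Codon 2 (UGG, Trp): 0 synonymous substitutions.
Codon 3 (AUC, Ile): 2 synonymous substitutions.
Codon 4 (GAC, Asp): 1 synonymous substitution.
Total: 3 + 0 + 2 + 1 = 6.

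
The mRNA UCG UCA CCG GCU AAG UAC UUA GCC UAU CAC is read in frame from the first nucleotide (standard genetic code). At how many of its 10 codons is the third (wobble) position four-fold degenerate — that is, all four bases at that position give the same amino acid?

Codon 1 UCG (Ser): third position 4-fold.
Codon 2 UCA (Ser): third position 4-fold.
Codon 3 CCG (Pro): third position 4-fold.
Codon 4 GCU (Ala): third position 4-fold.
Codon 5 AAG (Lys): third position 2-fold.
Codon 6 UAC (Tyr): third position 2-fold.
Codon 7 UUA (Leu): third position 2-fold.
Codon 8 GCC (Ala): third position 4-fold.
Codon 9 UAU (Tyr): third position 2-fold.
Codon 10 CAC (His): third position 2-fold.
Four-fold degenerate third positions: 5.

5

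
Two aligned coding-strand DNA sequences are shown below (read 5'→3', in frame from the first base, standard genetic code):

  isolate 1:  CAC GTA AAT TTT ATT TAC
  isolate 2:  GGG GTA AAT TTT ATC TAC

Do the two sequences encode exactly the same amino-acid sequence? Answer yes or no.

Codon 1: CAC His / GGG Gly — nonsynonymous.
Codon 2: GTA Val / GTA Val — identical.
Codon 3: AAT Asn / AAT Asn — identical.
Codon 4: TTT Phe / TTT Phe — identical.
Codon 5: ATT Ile / ATC Ile — synonymous.
Codon 6: TAC Tyr / TAC Tyr — identical.
Nonsynonymous differences: 1 → different protein.

no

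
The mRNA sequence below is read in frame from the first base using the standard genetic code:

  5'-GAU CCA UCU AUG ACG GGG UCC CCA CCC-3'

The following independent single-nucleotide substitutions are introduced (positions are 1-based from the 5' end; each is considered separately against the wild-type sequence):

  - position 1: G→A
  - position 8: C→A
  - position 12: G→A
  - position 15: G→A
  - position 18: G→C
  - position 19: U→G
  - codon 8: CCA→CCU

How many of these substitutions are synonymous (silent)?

Codon 1: GAU (Asp) → AAU (Asn) — missense.
Codon 3: UCU (Ser) → UAU (Tyr) — missense.
Codon 4: AUG (Met) → AUA (Ile) — missense.
Codon 5: ACG (Thr) → ACA (Thr) — synonymous.
Codon 6: GGG (Gly) → GGC (Gly) — synonymous.
Codon 7: UCC (Ser) → GCC (Ala) — missense.
Codon 8: CCA (Pro) → CCU (Pro) — synonymous.
Synonymous: 3 of 7.

3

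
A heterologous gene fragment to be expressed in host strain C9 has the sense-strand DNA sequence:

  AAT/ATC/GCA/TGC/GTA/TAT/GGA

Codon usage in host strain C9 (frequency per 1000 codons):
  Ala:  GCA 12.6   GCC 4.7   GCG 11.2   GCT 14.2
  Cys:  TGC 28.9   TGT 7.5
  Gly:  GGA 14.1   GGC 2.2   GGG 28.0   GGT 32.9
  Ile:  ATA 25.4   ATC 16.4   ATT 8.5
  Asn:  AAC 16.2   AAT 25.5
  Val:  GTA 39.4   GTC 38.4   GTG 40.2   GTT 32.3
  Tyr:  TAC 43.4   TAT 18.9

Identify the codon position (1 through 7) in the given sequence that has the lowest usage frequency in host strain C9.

Codon 1 AAT (Asn): 25.5 per 1000.
Codon 2 ATC (Ile): 16.4 per 1000.
Codon 3 GCA (Ala): 12.6 per 1000.
Codon 4 TGC (Cys): 28.9 per 1000.
Codon 5 GTA (Val): 39.4 per 1000.
Codon 6 TAT (Tyr): 18.9 per 1000.
Codon 7 GGA (Gly): 14.1 per 1000.
Lowest frequency is 12.6 at codon 3.

3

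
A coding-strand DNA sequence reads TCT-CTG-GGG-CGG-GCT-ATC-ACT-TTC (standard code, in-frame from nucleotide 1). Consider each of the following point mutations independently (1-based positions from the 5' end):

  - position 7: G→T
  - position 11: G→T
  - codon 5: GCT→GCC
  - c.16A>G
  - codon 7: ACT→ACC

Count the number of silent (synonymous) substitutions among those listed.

2

Codon 3: GGG (Gly) → TGG (Trp) — missense.
Codon 4: CGG (Arg) → CTG (Leu) — missense.
Codon 5: GCT (Ala) → GCC (Ala) — synonymous.
Codon 6: ATC (Ile) → GTC (Val) — missense.
Codon 7: ACT (Thr) → ACC (Thr) — synonymous.
Synonymous: 2 of 5.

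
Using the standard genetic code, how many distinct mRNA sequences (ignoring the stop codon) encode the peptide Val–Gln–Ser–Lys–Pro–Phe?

768

Val: 4 codons.
Gln: 2 codons.
Ser: 6 codons.
Lys: 2 codons.
Pro: 4 codons.
Phe: 2 codons.
4 × 2 × 6 × 2 × 4 × 2 = 768.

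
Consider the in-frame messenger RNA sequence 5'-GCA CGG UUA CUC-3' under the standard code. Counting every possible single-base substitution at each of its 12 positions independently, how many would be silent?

12

Codon 1 (GCA, Ala): 3 synonymous substitutions.
Codon 2 (CGG, Arg): 4 synonymous substitutions.
Codon 3 (UUA, Leu): 2 synonymous substitutions.
Codon 4 (CUC, Leu): 3 synonymous substitutions.
Total: 3 + 4 + 2 + 3 = 12.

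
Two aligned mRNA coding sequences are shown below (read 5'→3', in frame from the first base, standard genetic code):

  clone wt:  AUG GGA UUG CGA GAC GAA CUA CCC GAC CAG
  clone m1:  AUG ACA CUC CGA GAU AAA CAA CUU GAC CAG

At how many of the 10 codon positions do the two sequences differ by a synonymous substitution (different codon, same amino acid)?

2

Codon 1: AUG Met / AUG Met — identical.
Codon 2: GGA Gly / ACA Thr — nonsynonymous.
Codon 3: UUG Leu / CUC Leu — synonymous.
Codon 4: CGA Arg / CGA Arg — identical.
Codon 5: GAC Asp / GAU Asp — synonymous.
Codon 6: GAA Glu / AAA Lys — nonsynonymous.
Codon 7: CUA Leu / CAA Gln — nonsynonymous.
Codon 8: CCC Pro / CUU Leu — nonsynonymous.
Codon 9: GAC Asp / GAC Asp — identical.
Codon 10: CAG Gln / CAG Gln — identical.
Synonymous differences: 2.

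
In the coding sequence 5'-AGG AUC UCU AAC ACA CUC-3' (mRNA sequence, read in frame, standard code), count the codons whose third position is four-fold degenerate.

Codon 1 AGG (Arg): third position 2-fold.
Codon 2 AUC (Ile): third position 3-fold.
Codon 3 UCU (Ser): third position 4-fold.
Codon 4 AAC (Asn): third position 2-fold.
Codon 5 ACA (Thr): third position 4-fold.
Codon 6 CUC (Leu): third position 4-fold.
Four-fold degenerate third positions: 3.

3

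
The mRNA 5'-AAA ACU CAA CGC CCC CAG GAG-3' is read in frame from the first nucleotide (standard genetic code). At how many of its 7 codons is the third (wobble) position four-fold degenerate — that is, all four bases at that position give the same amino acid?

Codon 1 AAA (Lys): third position 2-fold.
Codon 2 ACU (Thr): third position 4-fold.
Codon 3 CAA (Gln): third position 2-fold.
Codon 4 CGC (Arg): third position 4-fold.
Codon 5 CCC (Pro): third position 4-fold.
Codon 6 CAG (Gln): third position 2-fold.
Codon 7 GAG (Glu): third position 2-fold.
Four-fold degenerate third positions: 3.

3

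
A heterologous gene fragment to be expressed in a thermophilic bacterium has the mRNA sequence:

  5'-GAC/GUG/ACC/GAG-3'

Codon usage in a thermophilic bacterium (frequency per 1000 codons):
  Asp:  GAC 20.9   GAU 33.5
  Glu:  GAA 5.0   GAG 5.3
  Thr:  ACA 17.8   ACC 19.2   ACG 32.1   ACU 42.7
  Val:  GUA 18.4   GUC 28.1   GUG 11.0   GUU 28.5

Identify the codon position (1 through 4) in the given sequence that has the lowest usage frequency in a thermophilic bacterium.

4

Codon 1 GAC (Asp): 20.9 per 1000.
Codon 2 GUG (Val): 11.0 per 1000.
Codon 3 ACC (Thr): 19.2 per 1000.
Codon 4 GAG (Glu): 5.3 per 1000.
Lowest frequency is 5.3 at codon 4.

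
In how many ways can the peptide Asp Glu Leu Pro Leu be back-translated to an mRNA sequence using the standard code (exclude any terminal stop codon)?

576

Asp: 2 codons.
Glu: 2 codons.
Leu: 6 codons.
Pro: 4 codons.
Leu: 6 codons.
2 × 2 × 6 × 4 × 6 = 576.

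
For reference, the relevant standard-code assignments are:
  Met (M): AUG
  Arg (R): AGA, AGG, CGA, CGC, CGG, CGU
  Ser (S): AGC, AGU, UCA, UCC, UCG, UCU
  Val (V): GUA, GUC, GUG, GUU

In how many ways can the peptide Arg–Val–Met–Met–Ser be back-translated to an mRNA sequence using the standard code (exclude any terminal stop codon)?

144

Arg: 6 codons.
Val: 4 codons.
Met: 1 codon.
Met: 1 codon.
Ser: 6 codons.
6 × 4 × 1 × 1 × 6 = 144.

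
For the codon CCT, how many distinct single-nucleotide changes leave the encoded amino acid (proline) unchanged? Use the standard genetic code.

Position 1: none → 0 synonymous.
Position 2: none → 0 synonymous.
Position 3: CCC, CCA, CCG → 3 synonymous.
Total: 0 + 0 + 3 = 3.

3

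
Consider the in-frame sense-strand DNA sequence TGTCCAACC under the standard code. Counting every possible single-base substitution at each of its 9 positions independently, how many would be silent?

Codon 1 (TGT, Cys): 1 synonymous substitution.
Codon 2 (CCA, Pro): 3 synonymous substitutions.
Codon 3 (ACC, Thr): 3 synonymous substitutions.
Total: 1 + 3 + 3 = 7.

7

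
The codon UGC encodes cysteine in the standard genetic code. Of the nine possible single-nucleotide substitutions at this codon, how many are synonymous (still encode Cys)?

Position 1: none → 0 synonymous.
Position 2: none → 0 synonymous.
Position 3: UGU → 1 synonymous.
Total: 0 + 0 + 1 = 1.

1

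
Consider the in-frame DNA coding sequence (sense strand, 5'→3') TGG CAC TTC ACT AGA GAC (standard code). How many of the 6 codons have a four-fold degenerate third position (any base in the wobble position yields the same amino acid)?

1

Codon 1 TGG (Trp): third position 1-fold.
Codon 2 CAC (His): third position 2-fold.
Codon 3 TTC (Phe): third position 2-fold.
Codon 4 ACT (Thr): third position 4-fold.
Codon 5 AGA (Arg): third position 2-fold.
Codon 6 GAC (Asp): third position 2-fold.
Four-fold degenerate third positions: 1.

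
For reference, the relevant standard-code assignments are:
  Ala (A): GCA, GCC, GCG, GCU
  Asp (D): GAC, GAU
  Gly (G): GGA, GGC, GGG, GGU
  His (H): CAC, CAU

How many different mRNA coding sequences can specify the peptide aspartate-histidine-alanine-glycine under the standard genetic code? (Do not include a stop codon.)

Asp: 2 codons.
His: 2 codons.
Ala: 4 codons.
Gly: 4 codons.
2 × 2 × 4 × 4 = 64.

64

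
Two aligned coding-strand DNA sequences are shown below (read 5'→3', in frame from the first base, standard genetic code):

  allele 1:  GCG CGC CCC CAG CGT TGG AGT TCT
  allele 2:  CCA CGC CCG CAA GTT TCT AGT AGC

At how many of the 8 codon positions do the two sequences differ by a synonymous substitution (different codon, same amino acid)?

Codon 1: GCG Ala / CCA Pro — nonsynonymous.
Codon 2: CGC Arg / CGC Arg — identical.
Codon 3: CCC Pro / CCG Pro — synonymous.
Codon 4: CAG Gln / CAA Gln — synonymous.
Codon 5: CGT Arg / GTT Val — nonsynonymous.
Codon 6: TGG Trp / TCT Ser — nonsynonymous.
Codon 7: AGT Ser / AGT Ser — identical.
Codon 8: TCT Ser / AGC Ser — synonymous.
Synonymous differences: 3.

3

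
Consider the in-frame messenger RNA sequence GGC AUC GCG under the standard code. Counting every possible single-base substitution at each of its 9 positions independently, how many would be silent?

8

Codon 1 (GGC, Gly): 3 synonymous substitutions.
Codon 2 (AUC, Ile): 2 synonymous substitutions.
Codon 3 (GCG, Ala): 3 synonymous substitutions.
Total: 3 + 2 + 3 = 8.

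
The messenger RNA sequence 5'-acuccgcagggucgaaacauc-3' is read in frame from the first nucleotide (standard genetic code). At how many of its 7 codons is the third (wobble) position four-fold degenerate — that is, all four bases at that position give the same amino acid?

4

Codon 1 ACU (Thr): third position 4-fold.
Codon 2 CCG (Pro): third position 4-fold.
Codon 3 CAG (Gln): third position 2-fold.
Codon 4 GGU (Gly): third position 4-fold.
Codon 5 CGA (Arg): third position 4-fold.
Codon 6 AAC (Asn): third position 2-fold.
Codon 7 AUC (Ile): third position 3-fold.
Four-fold degenerate third positions: 4.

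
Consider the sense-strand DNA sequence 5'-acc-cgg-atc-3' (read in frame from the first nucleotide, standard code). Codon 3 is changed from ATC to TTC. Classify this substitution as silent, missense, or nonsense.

missense

Position 7 falls in codon 3: ATC → Ile.
After the substitution the codon is TTC → Phe.
Ile ≠ Phe, so this is a missense mutation.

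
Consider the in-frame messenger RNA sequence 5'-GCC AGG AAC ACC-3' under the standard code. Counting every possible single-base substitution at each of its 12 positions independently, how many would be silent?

9

Codon 1 (GCC, Ala): 3 synonymous substitutions.
Codon 2 (AGG, Arg): 2 synonymous substitutions.
Codon 3 (AAC, Asn): 1 synonymous substitution.
Codon 4 (ACC, Thr): 3 synonymous substitutions.
Total: 3 + 2 + 1 + 3 = 9.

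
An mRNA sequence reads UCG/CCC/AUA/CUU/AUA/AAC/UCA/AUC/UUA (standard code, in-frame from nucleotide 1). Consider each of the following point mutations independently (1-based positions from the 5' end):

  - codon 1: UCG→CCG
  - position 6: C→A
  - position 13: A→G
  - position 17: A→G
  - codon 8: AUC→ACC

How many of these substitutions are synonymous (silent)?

1

Codon 1: UCG (Ser) → CCG (Pro) — missense.
Codon 2: CCC (Pro) → CCA (Pro) — synonymous.
Codon 5: AUA (Ile) → GUA (Val) — missense.
Codon 6: AAC (Asn) → AGC (Ser) — missense.
Codon 8: AUC (Ile) → ACC (Thr) — missense.
Synonymous: 1 of 5.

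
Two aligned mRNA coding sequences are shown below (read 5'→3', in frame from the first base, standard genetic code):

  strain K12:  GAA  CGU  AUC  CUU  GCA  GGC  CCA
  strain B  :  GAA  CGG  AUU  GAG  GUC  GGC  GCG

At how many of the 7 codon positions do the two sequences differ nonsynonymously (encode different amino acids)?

Codon 1: GAA Glu / GAA Glu — identical.
Codon 2: CGU Arg / CGG Arg — synonymous.
Codon 3: AUC Ile / AUU Ile — synonymous.
Codon 4: CUU Leu / GAG Glu — nonsynonymous.
Codon 5: GCA Ala / GUC Val — nonsynonymous.
Codon 6: GGC Gly / GGC Gly — identical.
Codon 7: CCA Pro / GCG Ala — nonsynonymous.
Nonsynonymous differences: 3.

3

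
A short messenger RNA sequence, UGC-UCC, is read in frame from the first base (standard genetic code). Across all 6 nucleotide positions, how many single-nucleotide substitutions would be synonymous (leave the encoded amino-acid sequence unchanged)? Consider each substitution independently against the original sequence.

Codon 1 (UGC, Cys): 1 synonymous substitution.
Codon 2 (UCC, Ser): 3 synonymous substitutions.
Total: 1 + 3 = 4.

4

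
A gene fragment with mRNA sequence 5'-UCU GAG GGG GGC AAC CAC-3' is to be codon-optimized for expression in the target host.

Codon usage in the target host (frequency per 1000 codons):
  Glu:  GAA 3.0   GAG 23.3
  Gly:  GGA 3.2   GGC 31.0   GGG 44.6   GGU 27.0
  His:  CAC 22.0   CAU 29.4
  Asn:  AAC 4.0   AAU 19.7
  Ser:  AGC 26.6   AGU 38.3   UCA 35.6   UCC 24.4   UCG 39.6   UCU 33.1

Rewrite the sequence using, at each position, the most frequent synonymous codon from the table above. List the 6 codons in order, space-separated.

Codon 1 (Ser): best is UCG at 39.6.
Codon 2 (Glu): best is GAG at 23.3.
Codon 3 (Gly): best is GGG at 44.6.
Codon 4 (Gly): best is GGG at 44.6.
Codon 5 (Asn): best is AAU at 19.7.
Codon 6 (His): best is CAU at 29.4.

UCG GAG GGG GGG AAU CAU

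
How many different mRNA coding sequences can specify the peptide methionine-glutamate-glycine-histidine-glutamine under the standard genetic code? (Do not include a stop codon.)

32

Met: 1 codon.
Glu: 2 codons.
Gly: 4 codons.
His: 2 codons.
Gln: 2 codons.
1 × 2 × 4 × 2 × 2 = 32.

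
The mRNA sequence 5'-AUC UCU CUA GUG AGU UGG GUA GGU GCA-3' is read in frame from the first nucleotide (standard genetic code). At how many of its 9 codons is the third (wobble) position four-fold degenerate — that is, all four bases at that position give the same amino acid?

6

Codon 1 AUC (Ile): third position 3-fold.
Codon 2 UCU (Ser): third position 4-fold.
Codon 3 CUA (Leu): third position 4-fold.
Codon 4 GUG (Val): third position 4-fold.
Codon 5 AGU (Ser): third position 2-fold.
Codon 6 UGG (Trp): third position 1-fold.
Codon 7 GUA (Val): third position 4-fold.
Codon 8 GGU (Gly): third position 4-fold.
Codon 9 GCA (Ala): third position 4-fold.
Four-fold degenerate third positions: 6.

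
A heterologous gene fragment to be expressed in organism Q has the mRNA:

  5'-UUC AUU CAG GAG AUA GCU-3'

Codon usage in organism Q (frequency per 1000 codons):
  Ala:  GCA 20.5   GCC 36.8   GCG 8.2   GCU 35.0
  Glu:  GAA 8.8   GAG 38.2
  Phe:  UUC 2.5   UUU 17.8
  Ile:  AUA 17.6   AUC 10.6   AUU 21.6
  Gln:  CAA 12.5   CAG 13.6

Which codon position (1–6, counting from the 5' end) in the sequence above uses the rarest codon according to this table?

1

Codon 1 UUC (Phe): 2.5 per 1000.
Codon 2 AUU (Ile): 21.6 per 1000.
Codon 3 CAG (Gln): 13.6 per 1000.
Codon 4 GAG (Glu): 38.2 per 1000.
Codon 5 AUA (Ile): 17.6 per 1000.
Codon 6 GCU (Ala): 35.0 per 1000.
Lowest frequency is 2.5 at codon 1.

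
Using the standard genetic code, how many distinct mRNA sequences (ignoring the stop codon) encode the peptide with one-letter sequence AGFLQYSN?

Ala: 4 codons.
Gly: 4 codons.
Phe: 2 codons.
Leu: 6 codons.
Gln: 2 codons.
Tyr: 2 codons.
Ser: 6 codons.
Asn: 2 codons.
4 × 4 × 2 × 6 × 2 × 2 × 6 × 2 = 9216.

9216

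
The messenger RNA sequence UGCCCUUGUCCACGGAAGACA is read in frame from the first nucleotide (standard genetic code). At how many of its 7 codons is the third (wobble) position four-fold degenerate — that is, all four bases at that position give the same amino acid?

4

Codon 1 UGC (Cys): third position 2-fold.
Codon 2 CCU (Pro): third position 4-fold.
Codon 3 UGU (Cys): third position 2-fold.
Codon 4 CCA (Pro): third position 4-fold.
Codon 5 CGG (Arg): third position 4-fold.
Codon 6 AAG (Lys): third position 2-fold.
Codon 7 ACA (Thr): third position 4-fold.
Four-fold degenerate third positions: 4.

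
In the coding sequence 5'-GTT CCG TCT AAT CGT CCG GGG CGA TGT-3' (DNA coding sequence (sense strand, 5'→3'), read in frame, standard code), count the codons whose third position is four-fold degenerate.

Codon 1 GTT (Val): third position 4-fold.
Codon 2 CCG (Pro): third position 4-fold.
Codon 3 TCT (Ser): third position 4-fold.
Codon 4 AAT (Asn): third position 2-fold.
Codon 5 CGT (Arg): third position 4-fold.
Codon 6 CCG (Pro): third position 4-fold.
Codon 7 GGG (Gly): third position 4-fold.
Codon 8 CGA (Arg): third position 4-fold.
Codon 9 TGT (Cys): third position 2-fold.
Four-fold degenerate third positions: 7.

7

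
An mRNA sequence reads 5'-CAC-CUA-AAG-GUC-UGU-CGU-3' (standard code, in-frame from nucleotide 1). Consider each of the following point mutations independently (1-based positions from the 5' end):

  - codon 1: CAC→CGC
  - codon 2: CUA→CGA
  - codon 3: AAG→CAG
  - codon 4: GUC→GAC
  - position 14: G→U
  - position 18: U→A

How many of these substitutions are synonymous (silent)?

1

Codon 1: CAC (His) → CGC (Arg) — missense.
Codon 2: CUA (Leu) → CGA (Arg) — missense.
Codon 3: AAG (Lys) → CAG (Gln) — missense.
Codon 4: GUC (Val) → GAC (Asp) — missense.
Codon 5: UGU (Cys) → UUU (Phe) — missense.
Codon 6: CGU (Arg) → CGA (Arg) — synonymous.
Synonymous: 1 of 6.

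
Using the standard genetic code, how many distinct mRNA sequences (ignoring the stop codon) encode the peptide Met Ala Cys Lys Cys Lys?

Met: 1 codon.
Ala: 4 codons.
Cys: 2 codons.
Lys: 2 codons.
Cys: 2 codons.
Lys: 2 codons.
1 × 4 × 2 × 2 × 2 × 2 = 64.

64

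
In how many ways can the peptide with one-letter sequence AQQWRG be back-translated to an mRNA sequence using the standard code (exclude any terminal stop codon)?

384

Ala: 4 codons.
Gln: 2 codons.
Gln: 2 codons.
Trp: 1 codon.
Arg: 6 codons.
Gly: 4 codons.
4 × 2 × 2 × 1 × 6 × 4 = 384.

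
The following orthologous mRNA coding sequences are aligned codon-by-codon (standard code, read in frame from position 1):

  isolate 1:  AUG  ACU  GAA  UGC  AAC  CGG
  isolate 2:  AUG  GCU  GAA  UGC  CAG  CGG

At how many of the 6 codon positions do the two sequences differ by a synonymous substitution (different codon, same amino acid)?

Codon 1: AUG Met / AUG Met — identical.
Codon 2: ACU Thr / GCU Ala — nonsynonymous.
Codon 3: GAA Glu / GAA Glu — identical.
Codon 4: UGC Cys / UGC Cys — identical.
Codon 5: AAC Asn / CAG Gln — nonsynonymous.
Codon 6: CGG Arg / CGG Arg — identical.
Synonymous differences: 0.

0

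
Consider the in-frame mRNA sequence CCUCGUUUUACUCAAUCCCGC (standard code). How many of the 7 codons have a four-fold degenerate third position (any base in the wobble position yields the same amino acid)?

5

Codon 1 CCU (Pro): third position 4-fold.
Codon 2 CGU (Arg): third position 4-fold.
Codon 3 UUU (Phe): third position 2-fold.
Codon 4 ACU (Thr): third position 4-fold.
Codon 5 CAA (Gln): third position 2-fold.
Codon 6 UCC (Ser): third position 4-fold.
Codon 7 CGC (Arg): third position 4-fold.
Four-fold degenerate third positions: 5.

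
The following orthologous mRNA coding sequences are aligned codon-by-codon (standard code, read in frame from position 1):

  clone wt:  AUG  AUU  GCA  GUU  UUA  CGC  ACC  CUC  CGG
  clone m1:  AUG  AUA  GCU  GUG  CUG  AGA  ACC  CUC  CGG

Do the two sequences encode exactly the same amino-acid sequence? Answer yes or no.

yes

Codon 1: AUG Met / AUG Met — identical.
Codon 2: AUU Ile / AUA Ile — synonymous.
Codon 3: GCA Ala / GCU Ala — synonymous.
Codon 4: GUU Val / GUG Val — synonymous.
Codon 5: UUA Leu / CUG Leu — synonymous.
Codon 6: CGC Arg / AGA Arg — synonymous.
Codon 7: ACC Thr / ACC Thr — identical.
Codon 8: CUC Leu / CUC Leu — identical.
Codon 9: CGG Arg / CGG Arg — identical.
Nonsynonymous differences: 0 → same protein.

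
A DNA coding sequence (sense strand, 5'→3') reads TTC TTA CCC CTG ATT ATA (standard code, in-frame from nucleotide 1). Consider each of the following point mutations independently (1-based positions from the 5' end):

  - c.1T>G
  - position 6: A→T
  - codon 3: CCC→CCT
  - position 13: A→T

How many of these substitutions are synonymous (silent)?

Codon 1: TTC (Phe) → GTC (Val) — missense.
Codon 2: TTA (Leu) → TTT (Phe) — missense.
Codon 3: CCC (Pro) → CCT (Pro) — synonymous.
Codon 5: ATT (Ile) → TTT (Phe) — missense.
Synonymous: 1 of 4.

1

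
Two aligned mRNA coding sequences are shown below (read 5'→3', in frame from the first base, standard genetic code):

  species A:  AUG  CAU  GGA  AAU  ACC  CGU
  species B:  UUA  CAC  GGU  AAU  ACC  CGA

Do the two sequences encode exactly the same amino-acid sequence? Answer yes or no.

no

Codon 1: AUG Met / UUA Leu — nonsynonymous.
Codon 2: CAU His / CAC His — synonymous.
Codon 3: GGA Gly / GGU Gly — synonymous.
Codon 4: AAU Asn / AAU Asn — identical.
Codon 5: ACC Thr / ACC Thr — identical.
Codon 6: CGU Arg / CGA Arg — synonymous.
Nonsynonymous differences: 1 → different protein.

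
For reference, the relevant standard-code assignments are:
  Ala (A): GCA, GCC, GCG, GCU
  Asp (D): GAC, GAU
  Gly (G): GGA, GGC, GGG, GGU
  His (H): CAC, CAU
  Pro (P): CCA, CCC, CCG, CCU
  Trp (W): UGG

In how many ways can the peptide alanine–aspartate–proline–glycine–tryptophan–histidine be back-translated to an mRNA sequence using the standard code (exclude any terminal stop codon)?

256

Ala: 4 codons.
Asp: 2 codons.
Pro: 4 codons.
Gly: 4 codons.
Trp: 1 codon.
His: 2 codons.
4 × 2 × 4 × 4 × 1 × 2 = 256.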